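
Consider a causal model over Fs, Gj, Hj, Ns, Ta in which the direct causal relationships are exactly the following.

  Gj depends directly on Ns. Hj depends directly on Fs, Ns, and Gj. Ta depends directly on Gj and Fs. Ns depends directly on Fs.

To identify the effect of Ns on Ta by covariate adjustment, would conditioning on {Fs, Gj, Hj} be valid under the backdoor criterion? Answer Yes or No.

Backdoor paths from Ns to Ta (paths whose first edge points into Ns):
  P1: Ns <- Fs -> Hj <- Gj -> Ta
  P2: Ns <- Fs -> Ta
Condition 1 (no descendant of Ns in the set): FAILS — Gj and Hj are descendants of Ns.
Condition 2 (every backdoor path blocked by {Fs, Gj, Hj}):
  P1: blocked at fork node Fs ∈ conditioning set.
  P2: blocked at fork node Fs ∈ conditioning set.
{Fs, Gj, Hj} does not satisfy the backdoor criterion.

No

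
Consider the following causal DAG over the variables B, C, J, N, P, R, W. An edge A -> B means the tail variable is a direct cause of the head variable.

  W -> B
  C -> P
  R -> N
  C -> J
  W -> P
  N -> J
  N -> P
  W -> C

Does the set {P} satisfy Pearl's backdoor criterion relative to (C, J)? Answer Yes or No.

No

Backdoor paths from C to J (paths whose first edge points into C):
  P1: C <- W -> P <- N -> J
Condition 1 (no descendant of C in the set): FAILS — P is a descendant of C.
Condition 2 (every backdoor path blocked by {P}):
  P1: open — collider(s) P are conditioned on (or have a conditioned descendant) and no non-collider on the path is in the set.
{P} does not satisfy the backdoor criterion.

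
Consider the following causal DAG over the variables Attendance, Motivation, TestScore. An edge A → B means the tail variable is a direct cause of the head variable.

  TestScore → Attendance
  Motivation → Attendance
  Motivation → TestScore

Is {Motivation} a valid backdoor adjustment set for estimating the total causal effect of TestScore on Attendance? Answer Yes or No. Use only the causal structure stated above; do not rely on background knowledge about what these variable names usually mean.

Yes

Backdoor paths from TestScore to Attendance (paths whose first edge points into TestScore):
  P1: TestScore <- Motivation -> Attendance
Condition 1 (no descendant of TestScore in the set): holds — descendants of TestScore are {Attendance}; none are in {Motivation}.
Condition 2 (every backdoor path blocked by {Motivation}):
  P1: blocked at fork node Motivation ∈ conditioning set.
{Motivation} satisfies the backdoor criterion.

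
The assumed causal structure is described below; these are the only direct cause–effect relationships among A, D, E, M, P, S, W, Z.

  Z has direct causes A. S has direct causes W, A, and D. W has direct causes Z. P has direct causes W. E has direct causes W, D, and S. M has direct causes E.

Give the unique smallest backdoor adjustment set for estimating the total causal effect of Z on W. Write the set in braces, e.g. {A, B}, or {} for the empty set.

Variables eligible for adjustment (non-descendants of Z, excluding Z and W): {A, D}.
Backdoor paths from Z to W:
  P1: Z <- A -> S <- W
  P2: Z <- A -> S <- D -> E <- W
  P3: Z <- A -> S -> E <- W
Each backdoor path contains an unconditioned collider, so every path is already blocked with the empty conditioning set:
  P1: blocked at collider S (neither it nor any descendant is in the conditioning set).
  P2: blocked at collider S (neither it nor any descendant is in the conditioning set).
  P3: blocked at collider E (neither it nor any descendant is in the conditioning set).
The empty set is therefore the unique smallest valid set.

{}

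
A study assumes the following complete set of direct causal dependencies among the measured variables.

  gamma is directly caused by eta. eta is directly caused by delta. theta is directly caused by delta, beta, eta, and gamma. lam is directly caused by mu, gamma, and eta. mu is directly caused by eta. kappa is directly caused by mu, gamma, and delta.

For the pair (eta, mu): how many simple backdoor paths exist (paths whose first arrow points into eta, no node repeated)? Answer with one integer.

4

A backdoor path from eta to mu is any simple undirected path whose first edge points into eta (i.e. leaves eta via a parent).
Parents of eta: {delta}.
Enumerating:
  P1: eta <- delta -> theta <- gamma -> lam <- mu
  P2: eta <- delta -> theta <- gamma -> kappa <- mu
  P3: eta <- delta -> kappa <- gamma -> lam <- mu
  P4: eta <- delta -> kappa <- mu
That exhausts the simple backdoor paths. Count: 4.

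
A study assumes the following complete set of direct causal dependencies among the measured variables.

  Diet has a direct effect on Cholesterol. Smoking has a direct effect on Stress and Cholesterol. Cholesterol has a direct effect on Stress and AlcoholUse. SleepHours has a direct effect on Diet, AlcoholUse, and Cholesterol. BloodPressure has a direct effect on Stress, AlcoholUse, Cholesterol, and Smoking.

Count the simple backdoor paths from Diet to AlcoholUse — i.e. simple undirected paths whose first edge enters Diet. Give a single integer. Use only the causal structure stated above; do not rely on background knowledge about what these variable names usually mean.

7

A backdoor path from Diet to AlcoholUse is any simple undirected path whose first edge points into Diet (i.e. leaves Diet via a parent).
Parents of Diet: {SleepHours}.
Enumerating:
  P1: Diet <- SleepHours -> Cholesterol <- BloodPressure -> AlcoholUse
  P2: Diet <- SleepHours -> Cholesterol <- Smoking <- BloodPressure -> AlcoholUse
  P3: Diet <- SleepHours -> Cholesterol <- Smoking -> Stress <- BloodPressure -> AlcoholUse
  P4: Diet <- SleepHours -> Cholesterol -> AlcoholUse
  P5: Diet <- SleepHours -> Cholesterol -> Stress <- BloodPressure -> AlcoholUse
  P6: Diet <- SleepHours -> Cholesterol -> Stress <- Smoking <- BloodPressure -> AlcoholUse
  P7: Diet <- SleepHours -> AlcoholUse
That exhausts the simple backdoor paths. Count: 7.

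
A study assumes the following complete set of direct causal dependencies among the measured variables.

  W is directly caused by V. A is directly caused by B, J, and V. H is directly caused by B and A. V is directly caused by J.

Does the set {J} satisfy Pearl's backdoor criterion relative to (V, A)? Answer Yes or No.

Backdoor paths from V to A (paths whose first edge points into V):
  P1: V <- J -> A
Condition 1 (no descendant of V in the set): holds — descendants of V are {A, H, W}; none are in {J}.
Condition 2 (every backdoor path blocked by {J}):
  P1: blocked at fork node J ∈ conditioning set.
{J} satisfies the backdoor criterion.

Yes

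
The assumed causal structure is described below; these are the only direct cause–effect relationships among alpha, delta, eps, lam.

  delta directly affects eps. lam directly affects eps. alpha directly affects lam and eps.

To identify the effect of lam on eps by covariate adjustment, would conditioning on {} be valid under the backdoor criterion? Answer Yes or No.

Backdoor paths from lam to eps (paths whose first edge points into lam):
  P1: lam <- alpha -> eps
Condition 1 (no descendant of lam in the set): holds — descendants of lam are {eps}; none are in {}.
Condition 2 (every backdoor path blocked by {}):
  P1: open — no interior node is in the conditioning set.
{} does not satisfy the backdoor criterion.

No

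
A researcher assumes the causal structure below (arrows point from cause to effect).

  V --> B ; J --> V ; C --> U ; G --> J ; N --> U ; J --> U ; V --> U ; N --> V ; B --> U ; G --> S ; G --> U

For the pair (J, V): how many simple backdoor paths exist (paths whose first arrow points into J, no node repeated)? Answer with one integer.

A backdoor path from J to V is any simple undirected path whose first edge points into J (i.e. leaves J via a parent).
Parents of J: {G}.
Enumerating:
  P1: J <- G -> U <- N -> V
  P2: J <- G -> U <- V
  P3: J <- G -> U <- B <- V
That exhausts the simple backdoor paths. Count: 3.

3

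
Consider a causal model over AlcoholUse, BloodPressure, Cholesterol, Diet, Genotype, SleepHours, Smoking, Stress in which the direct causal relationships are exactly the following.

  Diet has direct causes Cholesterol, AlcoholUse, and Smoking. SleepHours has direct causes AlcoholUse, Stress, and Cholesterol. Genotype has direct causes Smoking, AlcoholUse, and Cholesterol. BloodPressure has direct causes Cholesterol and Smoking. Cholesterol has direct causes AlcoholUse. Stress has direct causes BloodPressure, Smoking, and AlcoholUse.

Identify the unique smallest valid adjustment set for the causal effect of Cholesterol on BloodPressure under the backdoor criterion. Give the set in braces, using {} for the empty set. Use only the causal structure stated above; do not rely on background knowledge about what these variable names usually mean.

{}

Variables eligible for adjustment (non-descendants of Cholesterol, excluding Cholesterol and BloodPressure): {AlcoholUse, Smoking}.
Backdoor paths from Cholesterol to BloodPressure:
  P1: Cholesterol <- AlcoholUse -> Diet <- Smoking -> BloodPressure
  P2: Cholesterol <- AlcoholUse -> Diet <- Smoking -> Stress <- BloodPressure
  P3: Cholesterol <- AlcoholUse -> Stress <- Smoking -> BloodPressure
  P4: Cholesterol <- AlcoholUse -> Stress <- BloodPressure
  P5: Cholesterol <- AlcoholUse -> SleepHours <- Stress <- Smoking -> BloodPressure
  P6: Cholesterol <- AlcoholUse -> SleepHours <- Stress <- BloodPressure
  P7: Cholesterol <- AlcoholUse -> Genotype <- Smoking -> BloodPressure
  P8: Cholesterol <- AlcoholUse -> Genotype <- Smoking -> Stress <- BloodPressure
Each backdoor path contains an unconditioned collider, so every path is already blocked with the empty conditioning set:
  P1: blocked at collider Diet (neither it nor any descendant is in the conditioning set).
  P2: blocked at collider Diet (neither it nor any descendant is in the conditioning set).
  P3: blocked at collider Stress (neither it nor any descendant is in the conditioning set).
  P4: blocked at collider Stress (neither it nor any descendant is in the conditioning set).
  P5: blocked at collider SleepHours (neither it nor any descendant is in the conditioning set).
  P6: blocked at collider SleepHours (neither it nor any descendant is in the conditioning set).
  P7: blocked at collider Genotype (neither it nor any descendant is in the conditioning set).
  P8: blocked at collider Genotype (neither it nor any descendant is in the conditioning set).
The empty set is therefore the unique smallest valid set.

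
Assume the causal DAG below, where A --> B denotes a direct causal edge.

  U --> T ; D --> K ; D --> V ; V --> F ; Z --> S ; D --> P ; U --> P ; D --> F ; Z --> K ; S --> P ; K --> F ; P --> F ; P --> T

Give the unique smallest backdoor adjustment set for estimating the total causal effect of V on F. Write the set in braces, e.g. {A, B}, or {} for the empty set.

Variables eligible for adjustment (non-descendants of V, excluding V and F): {D, K, P, S, T, U, Z}.
Backdoor paths from V to F:
  P1: V <- D -> K <- Z -> S -> P -> F
  P2: V <- D -> K -> F
  P3: V <- D -> P <- S <- Z -> K -> F
  P4: V <- D -> P -> F
  P5: V <- D -> F
The empty set is not sufficient: P2 (V <- D -> K -> F) has no collider blocking it and no conditioned non-collider, so it is open.
Try {D}:
  P1: blocked at fork node D ∈ conditioning set.
  P2: blocked at fork node D ∈ conditioning set.
  P3: blocked at fork node D ∈ conditioning set.
  P4: blocked at fork node D ∈ conditioning set.
  P5: blocked at fork node D ∈ conditioning set.
{D} contains no descendant of V and blocks every backdoor path.
No other singleton works — e.g. {Z} leaves P2 open — so {D} is the unique smallest valid adjustment set.

{D}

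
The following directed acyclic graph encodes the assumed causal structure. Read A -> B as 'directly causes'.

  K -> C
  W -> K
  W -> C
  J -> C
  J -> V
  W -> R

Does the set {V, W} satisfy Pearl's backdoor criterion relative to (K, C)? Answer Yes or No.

Backdoor paths from K to C (paths whose first edge points into K):
  P1: K <- W -> C
Condition 1 (no descendant of K in the set): holds — descendants of K are {C}; none are in {V, W}.
Condition 2 (every backdoor path blocked by {V, W}):
  P1: blocked at fork node W ∈ conditioning set.
{V, W} satisfies the backdoor criterion.

Yes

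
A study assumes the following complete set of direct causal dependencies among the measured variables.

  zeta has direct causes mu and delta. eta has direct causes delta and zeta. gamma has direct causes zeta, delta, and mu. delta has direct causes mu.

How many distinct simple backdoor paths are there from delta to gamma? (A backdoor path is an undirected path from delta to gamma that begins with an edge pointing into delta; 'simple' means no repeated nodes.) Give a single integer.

2

A backdoor path from delta to gamma is any simple undirected path whose first edge points into delta (i.e. leaves delta via a parent).
Parents of delta: {mu}.
Enumerating:
  P1: delta <- mu -> zeta -> gamma
  P2: delta <- mu -> gamma
That exhausts the simple backdoor paths. Count: 2.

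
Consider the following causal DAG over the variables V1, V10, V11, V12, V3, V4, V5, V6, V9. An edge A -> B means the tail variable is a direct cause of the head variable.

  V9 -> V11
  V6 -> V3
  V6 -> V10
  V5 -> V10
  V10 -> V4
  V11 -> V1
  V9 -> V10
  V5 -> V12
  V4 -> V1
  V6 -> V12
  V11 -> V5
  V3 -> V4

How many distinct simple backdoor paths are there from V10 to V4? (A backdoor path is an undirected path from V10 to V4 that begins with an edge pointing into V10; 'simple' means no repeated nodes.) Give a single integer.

6

A backdoor path from V10 to V4 is any simple undirected path whose first edge points into V10 (i.e. leaves V10 via a parent).
Parents of V10: {V5, V6, V9}.
Enumerating:
  P1: V10 <- V6 -> V3 -> V4
  P2: V10 <- V6 -> V12 <- V5 <- V11 -> V1 <- V4
  P3: V10 <- V9 -> V11 -> V5 -> V12 <- V6 -> V3 -> V4
  P4: V10 <- V9 -> V11 -> V1 <- V4
  P5: V10 <- V5 <- V11 -> V1 <- V4
  P6: V10 <- V5 -> V12 <- V6 -> V3 -> V4
That exhausts the simple backdoor paths. Count: 6.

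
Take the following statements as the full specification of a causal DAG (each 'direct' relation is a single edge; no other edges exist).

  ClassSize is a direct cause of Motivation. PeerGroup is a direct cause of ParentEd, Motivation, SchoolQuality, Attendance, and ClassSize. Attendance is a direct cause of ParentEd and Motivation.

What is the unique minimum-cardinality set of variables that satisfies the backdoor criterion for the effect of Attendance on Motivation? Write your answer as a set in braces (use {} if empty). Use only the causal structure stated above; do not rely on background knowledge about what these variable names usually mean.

{PeerGroup}

Variables eligible for adjustment (non-descendants of Attendance, excluding Attendance and Motivation): {ClassSize, PeerGroup, SchoolQuality}.
Backdoor paths from Attendance to Motivation:
  P1: Attendance <- PeerGroup -> ClassSize -> Motivation
  P2: Attendance <- PeerGroup -> Motivation
The empty set is not sufficient: P1 (Attendance <- PeerGroup -> ClassSize -> Motivation) has no collider blocking it and no conditioned non-collider, so it is open.
Try {PeerGroup}:
  P1: blocked at fork node PeerGroup ∈ conditioning set.
  P2: blocked at fork node PeerGroup ∈ conditioning set.
{PeerGroup} contains no descendant of Attendance and blocks every backdoor path.
No other singleton works — e.g. {ClassSize} leaves P2 open — so {PeerGroup} is the unique smallest valid adjustment set.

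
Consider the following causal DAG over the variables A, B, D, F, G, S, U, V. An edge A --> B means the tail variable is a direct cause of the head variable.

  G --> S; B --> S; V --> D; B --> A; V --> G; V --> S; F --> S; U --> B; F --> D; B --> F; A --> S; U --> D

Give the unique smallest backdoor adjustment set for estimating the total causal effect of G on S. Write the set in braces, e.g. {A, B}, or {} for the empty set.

Variables eligible for adjustment (non-descendants of G, excluding G and S): {A, B, D, F, U, V}.
Backdoor paths from G to S:
  P1: G <- V -> D <- U -> B -> A -> S
  P2: G <- V -> D <- U -> B -> F -> S
  P3: G <- V -> D <- U -> B -> S
  P4: G <- V -> D <- F <- B -> A -> S
  P5: G <- V -> D <- F <- B -> S
  P6: G <- V -> D <- F -> S
  P7: G <- V -> S
The empty set is not sufficient: P7 (G <- V -> S) has no collider blocking it and no conditioned non-collider, so it is open.
Try {V}:
  P1: blocked at fork node V ∈ conditioning set.
  P2: blocked at fork node V ∈ conditioning set.
  P3: blocked at fork node V ∈ conditioning set.
  P4: blocked at fork node V ∈ conditioning set.
  P5: blocked at fork node V ∈ conditioning set.
  P6: blocked at fork node V ∈ conditioning set.
  P7: blocked at fork node V ∈ conditioning set.
{V} contains no descendant of G and blocks every backdoor path.
No other singleton works — e.g. {U} leaves P7 open — so {V} is the unique smallest valid adjustment set.

{V}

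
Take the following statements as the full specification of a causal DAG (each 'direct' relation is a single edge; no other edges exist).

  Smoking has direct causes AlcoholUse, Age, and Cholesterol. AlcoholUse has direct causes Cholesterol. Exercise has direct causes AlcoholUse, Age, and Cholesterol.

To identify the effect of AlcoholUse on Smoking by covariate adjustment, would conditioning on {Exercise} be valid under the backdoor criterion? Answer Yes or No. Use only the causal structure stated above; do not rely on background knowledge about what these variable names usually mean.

No

Backdoor paths from AlcoholUse to Smoking (paths whose first edge points into AlcoholUse):
  P1: AlcoholUse <- Cholesterol -> Smoking
  P2: AlcoholUse <- Cholesterol -> Exercise <- Age -> Smoking
Condition 1 (no descendant of AlcoholUse in the set): FAILS — Exercise is a descendant of AlcoholUse.
Condition 2 (every backdoor path blocked by {Exercise}):
  P1: open — no interior node is in the conditioning set.
  P2: open — collider(s) Exercise are conditioned on (or have a conditioned descendant) and no non-collider on the path is in the set.
{Exercise} does not satisfy the backdoor criterion.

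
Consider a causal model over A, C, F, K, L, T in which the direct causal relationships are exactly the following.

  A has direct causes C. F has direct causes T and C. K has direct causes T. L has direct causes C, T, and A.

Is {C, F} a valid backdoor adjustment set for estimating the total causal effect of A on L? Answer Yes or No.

Yes

Backdoor paths from A to L (paths whose first edge points into A):
  P1: A <- C -> F <- T -> L
  P2: A <- C -> L
Condition 1 (no descendant of A in the set): holds — descendants of A are {L}; none are in {C, F}.
Condition 2 (every backdoor path blocked by {C, F}):
  P1: blocked at fork node C ∈ conditioning set.
  P2: blocked at fork node C ∈ conditioning set.
{C, F} satisfies the backdoor criterion.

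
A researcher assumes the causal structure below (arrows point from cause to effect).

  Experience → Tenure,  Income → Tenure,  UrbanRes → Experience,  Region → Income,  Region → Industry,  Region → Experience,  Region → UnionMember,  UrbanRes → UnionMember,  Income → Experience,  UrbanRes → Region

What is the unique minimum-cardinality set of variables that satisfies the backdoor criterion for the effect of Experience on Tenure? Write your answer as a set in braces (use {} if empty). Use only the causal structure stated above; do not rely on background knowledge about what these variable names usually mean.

{Income}

Variables eligible for adjustment (non-descendants of Experience, excluding Experience and Tenure): {Income, Industry, Region, UnionMember, UrbanRes}.
Backdoor paths from Experience to Tenure:
  P1: Experience <- UrbanRes -> Region -> Income -> Tenure
  P2: Experience <- UrbanRes -> UnionMember <- Region -> Income -> Tenure
  P3: Experience <- Region -> Income -> Tenure
  P4: Experience <- Income -> Tenure
The empty set is not sufficient: P1 (Experience <- UrbanRes -> Region -> Income -> Tenure) has no collider blocking it and no conditioned non-collider, so it is open.
Try {Income}:
  P1: blocked at chain node Income ∈ conditioning set.
  P2: blocked at collider UnionMember (neither it nor any descendant is in the conditioning set).
  P3: blocked at chain node Income ∈ conditioning set.
  P4: blocked at fork node Income ∈ conditioning set.
{Income} contains no descendant of Experience and blocks every backdoor path.
No other singleton works — e.g. {UrbanRes} leaves P3 open — so {Income} is the unique smallest valid adjustment set.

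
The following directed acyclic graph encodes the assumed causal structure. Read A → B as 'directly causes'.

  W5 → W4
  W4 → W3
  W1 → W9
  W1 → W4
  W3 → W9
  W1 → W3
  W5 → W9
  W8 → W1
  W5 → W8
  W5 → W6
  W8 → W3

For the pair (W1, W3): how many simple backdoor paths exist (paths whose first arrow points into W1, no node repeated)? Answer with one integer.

A backdoor path from W1 to W3 is any simple undirected path whose first edge points into W1 (i.e. leaves W1 via a parent).
Parents of W1: {W8}.
Enumerating:
  P1: W1 <- W8 <- W5 -> W4 -> W3
  P2: W1 <- W8 <- W5 -> W9 <- W3
  P3: W1 <- W8 -> W3
That exhausts the simple backdoor paths. Count: 3.

3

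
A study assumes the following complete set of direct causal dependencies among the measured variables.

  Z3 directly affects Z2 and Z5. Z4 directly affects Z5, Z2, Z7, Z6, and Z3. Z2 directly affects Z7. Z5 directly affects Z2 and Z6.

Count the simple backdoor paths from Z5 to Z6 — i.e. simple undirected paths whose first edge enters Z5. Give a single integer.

A backdoor path from Z5 to Z6 is any simple undirected path whose first edge points into Z5 (i.e. leaves Z5 via a parent).
Parents of Z5: {Z3, Z4}.
Enumerating:
  P1: Z5 <- Z4 -> Z6
  P2: Z5 <- Z3 <- Z4 -> Z6
  P3: Z5 <- Z3 -> Z2 <- Z4 -> Z6
  P4: Z5 <- Z3 -> Z2 -> Z7 <- Z4 -> Z6
That exhausts the simple backdoor paths. Count: 4.

4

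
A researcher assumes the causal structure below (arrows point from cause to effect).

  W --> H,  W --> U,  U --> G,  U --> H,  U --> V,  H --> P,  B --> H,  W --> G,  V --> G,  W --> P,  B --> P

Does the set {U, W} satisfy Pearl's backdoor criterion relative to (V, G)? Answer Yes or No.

Yes

Backdoor paths from V to G (paths whose first edge points into V):
  P1: V <- U <- W -> G
  P2: V <- U -> H <- B -> P <- W -> G
  P3: V <- U -> H <- W -> G
  P4: V <- U -> H -> P <- W -> G
  P5: V <- U -> G
Condition 1 (no descendant of V in the set): holds — descendants of V are {G}; none are in {U, W}.
Condition 2 (every backdoor path blocked by {U, W}):
  P1: blocked at chain node U ∈ conditioning set.
  P2: blocked at fork node U ∈ conditioning set.
  P3: blocked at fork node U ∈ conditioning set.
  P4: blocked at fork node U ∈ conditioning set.
  P5: blocked at fork node U ∈ conditioning set.
{U, W} satisfies the backdoor criterion.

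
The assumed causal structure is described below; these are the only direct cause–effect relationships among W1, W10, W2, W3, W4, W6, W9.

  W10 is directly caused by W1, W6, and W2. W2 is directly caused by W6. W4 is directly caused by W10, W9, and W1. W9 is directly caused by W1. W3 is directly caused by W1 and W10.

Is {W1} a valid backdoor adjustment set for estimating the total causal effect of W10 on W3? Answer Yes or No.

Yes

Backdoor paths from W10 to W3 (paths whose first edge points into W10):
  P1: W10 <- W1 -> W3
Condition 1 (no descendant of W10 in the set): holds — descendants of W10 are {W3, W4}; none are in {W1}.
Condition 2 (every backdoor path blocked by {W1}):
  P1: blocked at fork node W1 ∈ conditioning set.
{W1} satisfies the backdoor criterion.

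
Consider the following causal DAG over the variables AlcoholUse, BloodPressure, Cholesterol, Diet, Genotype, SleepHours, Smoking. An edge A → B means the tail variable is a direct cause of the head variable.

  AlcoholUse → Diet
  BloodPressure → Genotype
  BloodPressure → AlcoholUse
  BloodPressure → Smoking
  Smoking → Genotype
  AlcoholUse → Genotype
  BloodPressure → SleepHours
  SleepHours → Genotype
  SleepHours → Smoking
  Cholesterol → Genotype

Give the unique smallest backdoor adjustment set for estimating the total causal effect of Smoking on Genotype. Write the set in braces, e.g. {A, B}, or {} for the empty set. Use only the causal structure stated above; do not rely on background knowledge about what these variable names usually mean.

Variables eligible for adjustment (non-descendants of Smoking, excluding Smoking and Genotype): {AlcoholUse, BloodPressure, Cholesterol, Diet, SleepHours}.
Backdoor paths from Smoking to Genotype:
  P1: Smoking <- BloodPressure -> AlcoholUse -> Genotype
  P2: Smoking <- BloodPressure -> SleepHours -> Genotype
  P3: Smoking <- BloodPressure -> Genotype
  P4: Smoking <- SleepHours <- BloodPressure -> AlcoholUse -> Genotype
  P5: Smoking <- SleepHours <- BloodPressure -> Genotype
  P6: Smoking <- SleepHours -> Genotype
The empty set is not sufficient: P1 (Smoking <- BloodPressure -> AlcoholUse -> Genotype) has no collider blocking it and no conditioned non-collider, so it is open.
Try {BloodPressure, SleepHours}:
  P1: blocked at fork node BloodPressure ∈ conditioning set.
  P2: blocked at fork node BloodPressure ∈ conditioning set.
  P3: blocked at fork node BloodPressure ∈ conditioning set.
  P4: blocked at chain node SleepHours ∈ conditioning set.
  P5: blocked at chain node SleepHours ∈ conditioning set.
  P6: blocked at fork node SleepHours ∈ conditioning set.
{BloodPressure, SleepHours} contains no descendant of Smoking and blocks every backdoor path.
Every element of {BloodPressure, SleepHours} is needed (dropping BloodPressure leaves P1 open; dropping SleepHours leaves P6 open), so no proper subset is valid.
Among all size-2 subsets of the eligible variables, only {BloodPressure, SleepHours} blocks every backdoor path, so it is the unique smallest valid adjustment set.

{BloodPressure, SleepHours}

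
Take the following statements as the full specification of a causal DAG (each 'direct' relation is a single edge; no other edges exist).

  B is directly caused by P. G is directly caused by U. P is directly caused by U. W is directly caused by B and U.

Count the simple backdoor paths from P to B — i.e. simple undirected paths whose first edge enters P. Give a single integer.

A backdoor path from P to B is any simple undirected path whose first edge points into P (i.e. leaves P via a parent).
Parents of P: {U}.
Enumerating:
  P1: P <- U -> W <- B
That exhausts the simple backdoor paths. Count: 1.

1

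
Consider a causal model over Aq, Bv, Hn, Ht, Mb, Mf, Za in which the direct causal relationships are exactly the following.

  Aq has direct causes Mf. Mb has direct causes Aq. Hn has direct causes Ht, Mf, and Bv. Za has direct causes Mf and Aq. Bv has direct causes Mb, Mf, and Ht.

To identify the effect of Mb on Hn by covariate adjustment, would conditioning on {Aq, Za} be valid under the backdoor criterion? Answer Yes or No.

Backdoor paths from Mb to Hn (paths whose first edge points into Mb):
  P1: Mb <- Aq <- Mf -> Bv <- Ht -> Hn
  P2: Mb <- Aq <- Mf -> Bv -> Hn
  P3: Mb <- Aq <- Mf -> Hn
  P4: Mb <- Aq -> Za <- Mf -> Bv <- Ht -> Hn
  P5: Mb <- Aq -> Za <- Mf -> Bv -> Hn
  P6: Mb <- Aq -> Za <- Mf -> Hn
Condition 1 (no descendant of Mb in the set): holds — descendants of Mb are {Bv, Hn}; none are in {Aq, Za}.
Condition 2 (every backdoor path blocked by {Aq, Za}):
  P1: blocked at chain node Aq ∈ conditioning set.
  P2: blocked at chain node Aq ∈ conditioning set.
  P3: blocked at chain node Aq ∈ conditioning set.
  P4: blocked at fork node Aq ∈ conditioning set.
  P5: blocked at fork node Aq ∈ conditioning set.
  P6: blocked at fork node Aq ∈ conditioning set.
{Aq, Za} satisfies the backdoor criterion.

Yes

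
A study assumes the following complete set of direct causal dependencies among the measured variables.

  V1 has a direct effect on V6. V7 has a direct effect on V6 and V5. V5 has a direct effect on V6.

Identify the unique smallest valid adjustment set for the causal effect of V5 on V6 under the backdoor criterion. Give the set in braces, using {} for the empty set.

Variables eligible for adjustment (non-descendants of V5, excluding V5 and V6): {V1, V7}.
Backdoor paths from V5 to V6:
  P1: V5 <- V7 -> V6
The empty set is not sufficient: P1 (V5 <- V7 -> V6) has no collider blocking it and no conditioned non-collider, so it is open.
Try {V7}:
  P1: blocked at fork node V7 ∈ conditioning set.
{V7} contains no descendant of V5 and blocks every backdoor path.
No other singleton works — e.g. {V1} leaves P1 open — so {V7} is the unique smallest valid adjustment set.

{V7}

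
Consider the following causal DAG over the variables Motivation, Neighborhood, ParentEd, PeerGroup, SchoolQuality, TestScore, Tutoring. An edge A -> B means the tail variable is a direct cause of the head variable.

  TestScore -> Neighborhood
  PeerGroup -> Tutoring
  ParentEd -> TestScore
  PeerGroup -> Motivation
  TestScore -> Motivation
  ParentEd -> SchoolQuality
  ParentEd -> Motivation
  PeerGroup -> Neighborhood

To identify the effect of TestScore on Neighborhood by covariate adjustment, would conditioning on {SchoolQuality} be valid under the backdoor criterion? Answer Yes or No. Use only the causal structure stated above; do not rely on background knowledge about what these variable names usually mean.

Backdoor paths from TestScore to Neighborhood (paths whose first edge points into TestScore):
  P1: TestScore <- ParentEd -> Motivation <- PeerGroup -> Neighborhood
Condition 1 (no descendant of TestScore in the set): holds — descendants of TestScore are {Motivation, Neighborhood}; none are in {SchoolQuality}.
Condition 2 (every backdoor path blocked by {SchoolQuality}):
  P1: blocked at collider Motivation (neither it nor any descendant is in the conditioning set).
{SchoolQuality} satisfies the backdoor criterion.

Yes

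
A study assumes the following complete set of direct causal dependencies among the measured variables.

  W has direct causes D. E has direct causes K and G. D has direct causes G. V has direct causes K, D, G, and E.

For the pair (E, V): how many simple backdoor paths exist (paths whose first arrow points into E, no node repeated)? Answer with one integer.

A backdoor path from E to V is any simple undirected path whose first edge points into E (i.e. leaves E via a parent).
Parents of E: {G, K}.
Enumerating:
  P1: E <- G -> D -> V
  P2: E <- G -> V
  P3: E <- K -> V
That exhausts the simple backdoor paths. Count: 3.

3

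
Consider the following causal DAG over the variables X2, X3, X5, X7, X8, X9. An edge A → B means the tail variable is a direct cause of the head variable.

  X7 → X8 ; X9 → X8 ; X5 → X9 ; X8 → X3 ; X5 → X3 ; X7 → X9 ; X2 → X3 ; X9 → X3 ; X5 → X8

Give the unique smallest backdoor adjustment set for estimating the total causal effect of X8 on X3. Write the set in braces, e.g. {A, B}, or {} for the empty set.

Variables eligible for adjustment (non-descendants of X8, excluding X8 and X3): {X2, X5, X7, X9}.
Backdoor paths from X8 to X3:
  P1: X8 <- X7 -> X9 <- X5 -> X3
  P2: X8 <- X7 -> X9 -> X3
  P3: X8 <- X5 -> X9 -> X3
  P4: X8 <- X5 -> X3
  P5: X8 <- X9 <- X5 -> X3
  P6: X8 <- X9 -> X3
The empty set is not sufficient: P2 (X8 <- X7 -> X9 -> X3) has no collider blocking it and no conditioned non-collider, so it is open.
Try {X5, X9}:
  P1: blocked at fork node X5 ∈ conditioning set.
  P2: blocked at chain node X9 ∈ conditioning set.
  P3: blocked at fork node X5 ∈ conditioning set.
  P4: blocked at fork node X5 ∈ conditioning set.
  P5: blocked at chain node X9 ∈ conditioning set.
  P6: blocked at fork node X9 ∈ conditioning set.
{X5, X9} contains no descendant of X8 and blocks every backdoor path.
Every element of {X5, X9} is needed (dropping X5 leaves P1 open; dropping X9 leaves P2 open), so no proper subset is valid.
Among all size-2 subsets of the eligible variables, only {X5, X9} blocks every backdoor path, so it is the unique smallest valid adjustment set.

{X5, X9}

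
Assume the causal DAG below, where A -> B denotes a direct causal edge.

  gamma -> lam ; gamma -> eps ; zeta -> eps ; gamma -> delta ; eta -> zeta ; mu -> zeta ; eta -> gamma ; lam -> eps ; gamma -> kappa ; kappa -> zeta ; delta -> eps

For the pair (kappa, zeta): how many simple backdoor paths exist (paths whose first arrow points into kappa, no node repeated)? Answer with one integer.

4

A backdoor path from kappa to zeta is any simple undirected path whose first edge points into kappa (i.e. leaves kappa via a parent).
Parents of kappa: {gamma}.
Enumerating:
  P1: kappa <- gamma <- eta -> zeta
  P2: kappa <- gamma -> delta -> eps <- zeta
  P3: kappa <- gamma -> lam -> eps <- zeta
  P4: kappa <- gamma -> eps <- zeta
That exhausts the simple backdoor paths. Count: 4.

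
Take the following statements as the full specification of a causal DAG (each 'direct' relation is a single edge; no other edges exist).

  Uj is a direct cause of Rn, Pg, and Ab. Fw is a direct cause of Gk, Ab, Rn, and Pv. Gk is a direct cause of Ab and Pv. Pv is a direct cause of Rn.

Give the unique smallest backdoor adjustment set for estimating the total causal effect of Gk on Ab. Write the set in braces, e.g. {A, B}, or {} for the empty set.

{Fw}

Variables eligible for adjustment (non-descendants of Gk, excluding Gk and Ab): {Fw, Pg, Uj}.
Backdoor paths from Gk to Ab:
  P1: Gk <- Fw -> Pv -> Rn <- Uj -> Ab
  P2: Gk <- Fw -> Ab
  P3: Gk <- Fw -> Rn <- Uj -> Ab
The empty set is not sufficient: P2 (Gk <- Fw -> Ab) has no collider blocking it and no conditioned non-collider, so it is open.
Try {Fw}:
  P1: blocked at fork node Fw ∈ conditioning set.
  P2: blocked at fork node Fw ∈ conditioning set.
  P3: blocked at fork node Fw ∈ conditioning set.
{Fw} contains no descendant of Gk and blocks every backdoor path.
No other singleton works — e.g. {Uj} leaves P2 open — so {Fw} is the unique smallest valid adjustment set.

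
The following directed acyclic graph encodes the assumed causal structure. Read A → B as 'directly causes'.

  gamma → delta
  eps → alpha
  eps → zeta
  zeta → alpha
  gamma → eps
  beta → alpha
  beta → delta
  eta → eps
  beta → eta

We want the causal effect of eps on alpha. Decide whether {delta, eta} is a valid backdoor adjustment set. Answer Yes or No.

No

Backdoor paths from eps to alpha (paths whose first edge points into eps):
  P1: eps <- gamma -> delta <- beta -> alpha
  P2: eps <- eta <- beta -> alpha
Condition 1 (no descendant of eps in the set): holds — descendants of eps are {alpha, zeta}; none are in {delta, eta}.
Condition 2 (every backdoor path blocked by {delta, eta}):
  P1: open — collider(s) delta are conditioned on (or have a conditioned descendant) and no non-collider on the path is in the set.
  P2: blocked at chain node eta ∈ conditioning set.
{delta, eta} does not satisfy the backdoor criterion.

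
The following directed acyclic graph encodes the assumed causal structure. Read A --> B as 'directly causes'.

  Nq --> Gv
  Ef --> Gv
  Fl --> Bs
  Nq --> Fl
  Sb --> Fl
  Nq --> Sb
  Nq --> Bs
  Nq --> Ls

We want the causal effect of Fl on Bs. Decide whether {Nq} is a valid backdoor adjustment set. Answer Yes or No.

Backdoor paths from Fl to Bs (paths whose first edge points into Fl):
  P1: Fl <- Nq -> Bs
  P2: Fl <- Sb <- Nq -> Bs
Condition 1 (no descendant of Fl in the set): holds — descendants of Fl are {Bs}; none are in {Nq}.
Condition 2 (every backdoor path blocked by {Nq}):
  P1: blocked at fork node Nq ∈ conditioning set.
  P2: blocked at fork node Nq ∈ conditioning set.
{Nq} satisfies the backdoor criterion.

Yes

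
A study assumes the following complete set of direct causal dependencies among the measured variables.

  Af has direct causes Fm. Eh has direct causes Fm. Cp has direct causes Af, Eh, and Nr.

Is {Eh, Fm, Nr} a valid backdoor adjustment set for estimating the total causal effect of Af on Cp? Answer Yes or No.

Yes

Backdoor paths from Af to Cp (paths whose first edge points into Af):
  P1: Af <- Fm -> Eh -> Cp
Condition 1 (no descendant of Af in the set): holds — descendants of Af are {Cp}; none are in {Eh, Fm, Nr}.
Condition 2 (every backdoor path blocked by {Eh, Fm, Nr}):
  P1: blocked at fork node Fm ∈ conditioning set.
{Eh, Fm, Nr} satisfies the backdoor criterion.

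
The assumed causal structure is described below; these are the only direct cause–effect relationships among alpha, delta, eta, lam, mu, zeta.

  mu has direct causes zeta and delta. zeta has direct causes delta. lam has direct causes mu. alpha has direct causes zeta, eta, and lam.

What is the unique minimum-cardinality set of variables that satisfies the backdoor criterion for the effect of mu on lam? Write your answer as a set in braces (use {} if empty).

{}

Variables eligible for adjustment (non-descendants of mu, excluding mu and lam): {delta, eta, zeta}.
Backdoor paths from mu to lam:
  P1: mu <- delta -> zeta -> alpha <- lam
  P2: mu <- zeta -> alpha <- lam
Each backdoor path contains an unconditioned collider, so every path is already blocked with the empty conditioning set:
  P1: blocked at collider alpha (neither it nor any descendant is in the conditioning set).
  P2: blocked at collider alpha (neither it nor any descendant is in the conditioning set).
The empty set is therefore the unique smallest valid set.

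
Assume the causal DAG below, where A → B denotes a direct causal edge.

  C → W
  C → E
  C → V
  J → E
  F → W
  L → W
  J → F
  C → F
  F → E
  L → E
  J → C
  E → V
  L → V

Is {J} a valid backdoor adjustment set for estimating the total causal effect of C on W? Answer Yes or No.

Backdoor paths from C to W (paths whose first edge points into C):
  P1: C <- J -> F -> W
  P2: C <- J -> F -> E <- L -> W
  P3: C <- J -> F -> E -> V <- L -> W
  P4: C <- J -> E <- L -> W
  P5: C <- J -> E <- F -> W
  P6: C <- J -> E -> V <- L -> W
Condition 1 (no descendant of C in the set): holds — descendants of C are {E, F, V, W}; none are in {J}.
Condition 2 (every backdoor path blocked by {J}):
  P1: blocked at fork node J ∈ conditioning set.
  P2: blocked at fork node J ∈ conditioning set.
  P3: blocked at fork node J ∈ conditioning set.
  P4: blocked at fork node J ∈ conditioning set.
  P5: blocked at fork node J ∈ conditioning set.
  P6: blocked at fork node J ∈ conditioning set.
{J} satisfies the backdoor criterion.

Yes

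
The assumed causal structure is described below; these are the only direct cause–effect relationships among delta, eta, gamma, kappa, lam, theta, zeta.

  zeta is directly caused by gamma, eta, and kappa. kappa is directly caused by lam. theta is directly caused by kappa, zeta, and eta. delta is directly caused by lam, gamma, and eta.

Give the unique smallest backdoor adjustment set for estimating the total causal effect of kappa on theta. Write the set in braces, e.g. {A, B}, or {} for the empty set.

{}

Variables eligible for adjustment (non-descendants of kappa, excluding kappa and theta): {delta, eta, gamma, lam}.
Backdoor paths from kappa to theta:
  P1: kappa <- lam -> delta <- eta -> zeta -> theta
  P2: kappa <- lam -> delta <- eta -> theta
  P3: kappa <- lam -> delta <- gamma -> zeta <- eta -> theta
  P4: kappa <- lam -> delta <- gamma -> zeta -> theta
Each backdoor path contains an unconditioned collider, so every path is already blocked with the empty conditioning set:
  P1: blocked at collider delta (neither it nor any descendant is in the conditioning set).
  P2: blocked at collider delta (neither it nor any descendant is in the conditioning set).
  P3: blocked at collider delta (neither it nor any descendant is in the conditioning set).
  P4: blocked at collider delta (neither it nor any descendant is in the conditioning set).
The empty set is therefore the unique smallest valid set.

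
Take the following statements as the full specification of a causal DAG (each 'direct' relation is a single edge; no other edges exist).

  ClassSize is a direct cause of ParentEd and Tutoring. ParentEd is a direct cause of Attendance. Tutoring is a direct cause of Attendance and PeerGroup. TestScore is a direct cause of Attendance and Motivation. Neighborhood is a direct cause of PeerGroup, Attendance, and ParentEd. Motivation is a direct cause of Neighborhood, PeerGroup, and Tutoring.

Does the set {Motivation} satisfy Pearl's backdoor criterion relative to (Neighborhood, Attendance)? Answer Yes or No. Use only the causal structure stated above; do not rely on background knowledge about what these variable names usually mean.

Backdoor paths from Neighborhood to Attendance (paths whose first edge points into Neighborhood):
  P1: Neighborhood <- Motivation <- TestScore -> Attendance
  P2: Neighborhood <- Motivation -> Tutoring <- ClassSize -> ParentEd -> Attendance
  P3: Neighborhood <- Motivation -> Tutoring -> Attendance
  P4: Neighborhood <- Motivation -> PeerGroup <- Tutoring <- ClassSize -> ParentEd -> Attendance
  P5: Neighborhood <- Motivation -> PeerGroup <- Tutoring -> Attendance
Condition 1 (no descendant of Neighborhood in the set): holds — descendants of Neighborhood are {Attendance, ParentEd, PeerGroup}; none are in {Motivation}.
Condition 2 (every backdoor path blocked by {Motivation}):
  P1: blocked at chain node Motivation ∈ conditioning set.
  P2: blocked at fork node Motivation ∈ conditioning set.
  P3: blocked at fork node Motivation ∈ conditioning set.
  P4: blocked at fork node Motivation ∈ conditioning set.
  P5: blocked at fork node Motivation ∈ conditioning set.
{Motivation} satisfies the backdoor criterion.

Yes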